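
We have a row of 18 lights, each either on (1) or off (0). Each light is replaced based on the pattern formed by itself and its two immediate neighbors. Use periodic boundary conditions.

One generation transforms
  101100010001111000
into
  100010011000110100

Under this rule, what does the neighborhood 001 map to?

At position 6 the neighborhood is 001; the next row has 0 there.

0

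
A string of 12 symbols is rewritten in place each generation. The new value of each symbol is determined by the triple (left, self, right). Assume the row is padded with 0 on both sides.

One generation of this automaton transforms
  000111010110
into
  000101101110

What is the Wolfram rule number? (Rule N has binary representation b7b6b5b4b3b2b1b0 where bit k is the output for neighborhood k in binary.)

104

position 4: 111 → 0  (bit 7 = 0)
position 5: 110 → 1  (bit 6 = 1)
position 6: 101 → 1  (bit 5 = 1)
position 11: 100 → 0  (bit 4 = 0)
position 3: 011 → 1  (bit 3 = 1)
position 7: 010 → 0  (bit 2 = 0)
position 2: 001 → 0  (bit 1 = 0)
position 0: 000 → 0  (bit 0 = 0)
bits b7..b0 = 01101000 = 104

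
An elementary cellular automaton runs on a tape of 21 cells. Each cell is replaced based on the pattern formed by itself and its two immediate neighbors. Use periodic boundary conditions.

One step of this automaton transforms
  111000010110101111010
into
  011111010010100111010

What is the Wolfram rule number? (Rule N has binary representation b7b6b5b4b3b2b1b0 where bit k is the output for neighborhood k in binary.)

position 1: 111 → 1  (bit 7 = 1)
position 2: 110 → 1  (bit 6 = 1)
position 8: 101 → 0  (bit 5 = 0)
position 3: 100 → 1  (bit 4 = 1)
position 0: 011 → 0  (bit 3 = 0)
position 7: 010 → 1  (bit 2 = 1)
position 6: 001 → 0  (bit 1 = 0)
position 4: 000 → 1  (bit 0 = 1)
bits b7..b0 = 11010101 = 213

213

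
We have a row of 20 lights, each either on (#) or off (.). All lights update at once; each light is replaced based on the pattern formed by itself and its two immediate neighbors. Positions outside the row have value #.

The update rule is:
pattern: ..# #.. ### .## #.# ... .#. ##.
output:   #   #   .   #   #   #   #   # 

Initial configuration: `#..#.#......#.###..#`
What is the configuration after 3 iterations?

###############.####
..............###...
###############.####

###############.####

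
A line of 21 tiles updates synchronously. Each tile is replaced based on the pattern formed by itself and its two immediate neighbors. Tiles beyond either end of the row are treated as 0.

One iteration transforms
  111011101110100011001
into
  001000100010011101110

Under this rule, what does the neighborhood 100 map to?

1

At position 13 the neighborhood is 100; the next row has 1 there.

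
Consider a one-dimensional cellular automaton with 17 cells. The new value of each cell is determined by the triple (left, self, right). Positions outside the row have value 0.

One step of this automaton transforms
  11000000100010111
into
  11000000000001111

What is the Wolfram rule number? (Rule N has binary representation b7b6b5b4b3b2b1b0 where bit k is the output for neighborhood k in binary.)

position 15: 111 → 1  (bit 7 = 1)
position 1: 110 → 1  (bit 6 = 1)
position 13: 101 → 1  (bit 5 = 1)
position 2: 100 → 0  (bit 4 = 0)
position 0: 011 → 1  (bit 3 = 1)
position 8: 010 → 0  (bit 2 = 0)
position 7: 001 → 0  (bit 1 = 0)
position 3: 000 → 0  (bit 0 = 0)
bits b7..b0 = 11101000 = 232

232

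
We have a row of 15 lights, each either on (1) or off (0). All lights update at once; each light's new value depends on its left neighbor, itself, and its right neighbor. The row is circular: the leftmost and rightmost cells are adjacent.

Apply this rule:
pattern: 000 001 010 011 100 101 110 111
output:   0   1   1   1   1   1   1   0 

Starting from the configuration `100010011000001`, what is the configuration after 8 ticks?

111000111001111

110111111100011
011100000110110
110110001111111
011111011000000
110001111100000
111011000110001
001111101111011
111000111001111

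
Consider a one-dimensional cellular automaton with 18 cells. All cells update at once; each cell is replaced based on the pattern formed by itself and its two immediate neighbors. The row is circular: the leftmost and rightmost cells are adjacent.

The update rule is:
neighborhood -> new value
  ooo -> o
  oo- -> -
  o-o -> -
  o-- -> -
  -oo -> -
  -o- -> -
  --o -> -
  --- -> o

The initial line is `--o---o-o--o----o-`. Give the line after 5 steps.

step 1: o---o--------oo---
step 2: --o---oooooo----o-
step 3: o---o--oooo--oo---
step 4: --o-----oo------o-
step 5: o---ooo----oooo---

o---ooo----oooo---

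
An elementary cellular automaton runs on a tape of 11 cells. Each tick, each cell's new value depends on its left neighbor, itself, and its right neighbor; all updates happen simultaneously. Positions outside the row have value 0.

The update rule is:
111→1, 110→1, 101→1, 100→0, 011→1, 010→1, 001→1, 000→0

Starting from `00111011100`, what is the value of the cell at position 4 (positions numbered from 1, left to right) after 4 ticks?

tick 1: 01111111100
tick 2: 11111111100
tick 3: 11111111100  (fixed point — unchanged through tick 4)
position 4 holds 1

1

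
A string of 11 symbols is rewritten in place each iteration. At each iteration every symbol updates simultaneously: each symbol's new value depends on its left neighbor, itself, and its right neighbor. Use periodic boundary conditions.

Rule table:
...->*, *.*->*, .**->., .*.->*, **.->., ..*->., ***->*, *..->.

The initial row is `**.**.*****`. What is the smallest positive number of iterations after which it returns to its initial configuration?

*.*..*.****
.**..**.***
*......*.*.
*.****.****
.*.**.*.***
***..***.*.
.*....*.***
**.**.**.*.
..*..*..***
..*..*...*.
*.*..*.*.*.
***..******
**....*****
*..**..****
........***
.******..*.
..****...*.
*..**..*.*.
*......****
..****..***
...**....*.
**....**.*.
...**...***
.*....*..*.
.*.**.*..*.
.**..**..*.
.........*.
********.*.
.******.***
*.****.*.*.
**.**.*****

31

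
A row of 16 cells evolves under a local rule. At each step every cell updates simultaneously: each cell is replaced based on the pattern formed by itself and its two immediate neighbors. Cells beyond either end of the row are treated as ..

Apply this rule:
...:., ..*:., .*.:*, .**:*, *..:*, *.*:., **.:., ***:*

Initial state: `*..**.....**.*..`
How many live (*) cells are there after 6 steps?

**.*.*....*..**.
*..*.**...**.*.*
**.*.*.*..*..*.*
*..*.*.**.**.*.*
**.*.*.*..*..*.*  (repeats step 3; period 2)
step 6: *..*.*.**.**.*.*
count of *: 9

9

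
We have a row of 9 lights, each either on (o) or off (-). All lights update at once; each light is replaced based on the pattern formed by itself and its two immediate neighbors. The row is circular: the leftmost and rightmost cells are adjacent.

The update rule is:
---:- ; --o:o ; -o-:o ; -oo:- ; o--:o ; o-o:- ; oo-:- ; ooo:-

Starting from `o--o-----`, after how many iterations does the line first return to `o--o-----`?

ooooo---o
-----o-o-
----oo-oo
o--o-----

4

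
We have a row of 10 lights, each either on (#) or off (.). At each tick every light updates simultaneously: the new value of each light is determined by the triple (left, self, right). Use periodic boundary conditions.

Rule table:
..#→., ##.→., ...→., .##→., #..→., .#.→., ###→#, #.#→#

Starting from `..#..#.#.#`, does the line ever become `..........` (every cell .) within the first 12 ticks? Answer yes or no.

tick 1: ......#.#.
tick 2: .......#..
tick 3: ..........
all cells are . at tick 3

yes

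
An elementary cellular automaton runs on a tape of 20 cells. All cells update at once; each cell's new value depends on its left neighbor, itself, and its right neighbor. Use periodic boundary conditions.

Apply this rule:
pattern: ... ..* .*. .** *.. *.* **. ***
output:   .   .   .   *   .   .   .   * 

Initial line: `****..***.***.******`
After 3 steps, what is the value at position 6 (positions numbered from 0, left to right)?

.

***...**..**..******
**....*...*...******
*.............******
position 6 holds .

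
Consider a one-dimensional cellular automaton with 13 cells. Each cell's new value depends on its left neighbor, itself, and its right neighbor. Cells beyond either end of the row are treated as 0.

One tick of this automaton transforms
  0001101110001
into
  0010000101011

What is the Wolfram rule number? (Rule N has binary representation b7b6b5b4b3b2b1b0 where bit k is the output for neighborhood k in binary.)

150

position 7: 111 → 1  (bit 7 = 1)
position 4: 110 → 0  (bit 6 = 0)
position 5: 101 → 0  (bit 5 = 0)
position 9: 100 → 1  (bit 4 = 1)
position 3: 011 → 0  (bit 3 = 0)
position 12: 010 → 1  (bit 2 = 1)
position 2: 001 → 1  (bit 1 = 1)
position 0: 000 → 0  (bit 0 = 0)
bits b7..b0 = 10010110 = 150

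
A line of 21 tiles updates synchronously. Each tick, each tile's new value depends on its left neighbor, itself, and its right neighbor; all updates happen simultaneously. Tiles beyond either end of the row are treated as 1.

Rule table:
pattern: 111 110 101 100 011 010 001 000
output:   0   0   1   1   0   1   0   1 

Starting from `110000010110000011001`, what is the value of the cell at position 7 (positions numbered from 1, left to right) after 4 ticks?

tick 1: 001111011001111000100
tick 2: 100000100100000110110
tick 3: 011110110111110001001
tick 4: 100001001000001101100
position 7 holds 0

0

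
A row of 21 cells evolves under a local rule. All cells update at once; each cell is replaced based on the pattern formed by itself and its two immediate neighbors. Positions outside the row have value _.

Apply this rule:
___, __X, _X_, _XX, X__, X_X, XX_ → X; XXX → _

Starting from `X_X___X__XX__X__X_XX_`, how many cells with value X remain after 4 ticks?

2

tick 1: XXXXXXXXXXXXXXXXXXXXX
tick 2: X___________________X
tick 3: XXXXXXXXXXXXXXXXXXXXX  (repeats tick 1; period 2)
tick 4: X___________________X
count of X: 2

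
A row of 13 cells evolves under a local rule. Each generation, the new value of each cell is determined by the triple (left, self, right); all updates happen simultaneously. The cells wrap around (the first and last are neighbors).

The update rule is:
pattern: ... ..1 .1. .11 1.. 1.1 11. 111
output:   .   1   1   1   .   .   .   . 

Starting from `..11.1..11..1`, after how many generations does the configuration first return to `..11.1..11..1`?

26

.11..1.11..11
.1..11.1..11.
11.11..1.11..
1..1..11.1..1
..11.11..1.11
.11..1..11.1.
11..11.11..1.
1..11..1..11.
1.11..11.11..
1.1..11..1..1
..1.11..11.11
.11.1..11..1.
11..1.11..11.
1..11.1..11..
1.11..1.11..1
..1..11.1..11
.11.11..1.11.
11..1..11.1..
1..11.11..1.1
..11..1..11.1
.11..11.11..1
.1..11..1..11
.1.11..11.11.
11.1..11..1..
1..1.11..11.1
..11.1..11..1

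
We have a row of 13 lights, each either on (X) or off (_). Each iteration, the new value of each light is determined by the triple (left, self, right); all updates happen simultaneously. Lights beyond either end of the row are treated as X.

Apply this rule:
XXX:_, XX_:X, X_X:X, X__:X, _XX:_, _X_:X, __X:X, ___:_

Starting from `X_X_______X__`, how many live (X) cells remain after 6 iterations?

7

XXXX_____XXXX
___XX___X____
X_X_XX_XXX__X
XXXX_XX__XXX_
___XX_XXX__XX
X_X_XX__XXX__
count of X: 7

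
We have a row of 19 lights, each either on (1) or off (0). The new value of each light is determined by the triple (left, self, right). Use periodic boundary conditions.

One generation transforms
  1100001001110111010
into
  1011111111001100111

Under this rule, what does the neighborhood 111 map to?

At position 10 the neighborhood is 111; the next row has 0 there.

0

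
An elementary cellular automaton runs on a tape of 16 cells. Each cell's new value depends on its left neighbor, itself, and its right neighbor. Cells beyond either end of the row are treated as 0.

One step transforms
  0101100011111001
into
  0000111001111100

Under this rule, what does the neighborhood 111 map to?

At position 9 the neighborhood is 111; the next row has 1 there.

1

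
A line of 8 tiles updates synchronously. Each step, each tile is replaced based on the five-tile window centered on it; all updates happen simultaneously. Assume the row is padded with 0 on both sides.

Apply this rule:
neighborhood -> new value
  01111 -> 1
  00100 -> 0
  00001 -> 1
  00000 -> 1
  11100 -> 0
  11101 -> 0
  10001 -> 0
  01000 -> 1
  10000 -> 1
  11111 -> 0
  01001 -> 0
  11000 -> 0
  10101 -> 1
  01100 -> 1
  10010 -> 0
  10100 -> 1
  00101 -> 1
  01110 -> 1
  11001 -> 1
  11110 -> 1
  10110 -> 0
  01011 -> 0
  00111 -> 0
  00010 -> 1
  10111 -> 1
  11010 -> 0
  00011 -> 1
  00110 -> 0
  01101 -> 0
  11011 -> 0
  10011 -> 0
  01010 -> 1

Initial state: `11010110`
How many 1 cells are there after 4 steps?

00010010
11100001
01001110
10000100
count of 1: 2

2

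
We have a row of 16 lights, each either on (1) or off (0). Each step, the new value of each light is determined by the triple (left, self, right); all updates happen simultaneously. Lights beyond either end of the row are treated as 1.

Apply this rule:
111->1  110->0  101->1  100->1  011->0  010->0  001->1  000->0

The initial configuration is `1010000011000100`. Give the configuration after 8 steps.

1010101011010101

step 1: 0101000100101011
step 2: 1010101011010101
step 3: 0101010100101010
step 4: 1010101011010101  (repeats step 2; period 2)
step 8: 1010101011010101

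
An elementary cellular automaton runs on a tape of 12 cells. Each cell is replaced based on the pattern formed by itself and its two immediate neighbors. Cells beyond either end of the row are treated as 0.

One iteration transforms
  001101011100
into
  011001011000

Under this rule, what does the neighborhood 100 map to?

0

At position 10 the neighborhood is 100; the next row has 0 there.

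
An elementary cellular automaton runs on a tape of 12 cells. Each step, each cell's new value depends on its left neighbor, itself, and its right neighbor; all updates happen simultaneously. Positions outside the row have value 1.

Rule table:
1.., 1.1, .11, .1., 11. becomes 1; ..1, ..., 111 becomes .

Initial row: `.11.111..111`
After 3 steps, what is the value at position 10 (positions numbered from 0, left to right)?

step 1: 11111.11.1..
step 2: ....1111111.
step 3: 1...1.....11
position 10 holds 1

1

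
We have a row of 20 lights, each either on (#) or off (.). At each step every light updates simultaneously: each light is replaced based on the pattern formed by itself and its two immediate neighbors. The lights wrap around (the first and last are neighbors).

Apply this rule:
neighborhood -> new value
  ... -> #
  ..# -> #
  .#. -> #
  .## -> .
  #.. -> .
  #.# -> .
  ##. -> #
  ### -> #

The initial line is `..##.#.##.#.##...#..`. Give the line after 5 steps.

##.#.#..#.#..#.###.#
##.#.#.##.#.##..##..
.#.#.#..#.#..#.#.#.#
.#.#.#.##.#.##.#.#.#
.#.#.#..#.#..#.#.#.#

.#.#.#..#.#..#.#.#.#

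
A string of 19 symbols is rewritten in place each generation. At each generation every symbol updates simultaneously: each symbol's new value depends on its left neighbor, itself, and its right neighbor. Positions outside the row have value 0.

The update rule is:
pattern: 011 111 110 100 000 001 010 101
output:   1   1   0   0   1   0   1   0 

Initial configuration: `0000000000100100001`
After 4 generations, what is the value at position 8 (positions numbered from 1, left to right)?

1111111110100101101
1111111100100101001
1111111000100101001
1111110010100101001
position 8 holds 0

0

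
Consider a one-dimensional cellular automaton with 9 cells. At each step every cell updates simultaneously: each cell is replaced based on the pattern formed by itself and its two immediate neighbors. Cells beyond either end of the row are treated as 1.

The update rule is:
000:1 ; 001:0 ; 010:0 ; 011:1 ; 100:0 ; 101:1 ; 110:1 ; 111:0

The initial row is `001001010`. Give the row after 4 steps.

000000101
011110011
110010010
010000001

010000001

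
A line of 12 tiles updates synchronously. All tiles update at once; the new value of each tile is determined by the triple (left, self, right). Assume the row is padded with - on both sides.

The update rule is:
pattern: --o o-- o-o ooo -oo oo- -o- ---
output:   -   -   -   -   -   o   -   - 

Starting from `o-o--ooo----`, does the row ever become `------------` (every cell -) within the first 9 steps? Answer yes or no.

yes

-------o----
------------
all cells are - at step 2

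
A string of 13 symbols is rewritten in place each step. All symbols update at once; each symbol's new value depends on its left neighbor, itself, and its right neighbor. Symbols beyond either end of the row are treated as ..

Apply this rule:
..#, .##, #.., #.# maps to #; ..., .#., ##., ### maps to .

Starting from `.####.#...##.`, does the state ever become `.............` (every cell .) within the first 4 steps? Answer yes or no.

##...#.#.##.#
#.#.#.#.##.#.
.#.#.#.##.#.#
#.#.#.##.#.#.
step 4 is #.#.#.##.#.#., still not uniform .

no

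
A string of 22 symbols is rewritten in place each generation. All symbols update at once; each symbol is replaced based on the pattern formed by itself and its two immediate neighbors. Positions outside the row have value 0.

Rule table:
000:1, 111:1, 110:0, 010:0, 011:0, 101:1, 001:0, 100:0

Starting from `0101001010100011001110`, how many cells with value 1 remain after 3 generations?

0010000101001000000100
1000110010000011110001
0010000000111001100100
count of 1: 7

7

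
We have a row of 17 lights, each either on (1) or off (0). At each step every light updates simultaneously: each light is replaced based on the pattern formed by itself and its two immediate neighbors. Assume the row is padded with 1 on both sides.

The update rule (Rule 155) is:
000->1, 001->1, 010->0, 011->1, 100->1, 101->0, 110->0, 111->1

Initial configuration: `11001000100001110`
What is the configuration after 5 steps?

01110111111001111

step 1: 10110111011111100
step 2: 00100110011111011
step 3: 11011101111110011
step 4: 10011001111101111
step 5: 01110111111001111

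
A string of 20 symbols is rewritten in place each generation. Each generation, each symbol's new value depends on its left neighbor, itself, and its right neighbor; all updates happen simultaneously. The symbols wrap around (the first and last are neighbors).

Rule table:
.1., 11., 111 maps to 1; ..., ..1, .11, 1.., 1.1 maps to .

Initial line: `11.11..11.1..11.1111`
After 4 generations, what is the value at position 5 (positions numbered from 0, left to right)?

.

11..1...1.1...1..111
11..1...1.1...1...11
11..1...1.1...1....1
11..1...1.1...1.....
position 5 holds .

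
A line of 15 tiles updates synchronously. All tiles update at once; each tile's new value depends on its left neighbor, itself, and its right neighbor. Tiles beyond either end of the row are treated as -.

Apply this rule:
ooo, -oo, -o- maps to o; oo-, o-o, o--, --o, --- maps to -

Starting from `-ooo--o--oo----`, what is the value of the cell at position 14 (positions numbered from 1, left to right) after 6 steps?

step 1: -oo---o--o-----
step 2: -o----o--o-----
step 3: -o----o--o-----  (fixed point — unchanged through step 6)
position 14 holds -

-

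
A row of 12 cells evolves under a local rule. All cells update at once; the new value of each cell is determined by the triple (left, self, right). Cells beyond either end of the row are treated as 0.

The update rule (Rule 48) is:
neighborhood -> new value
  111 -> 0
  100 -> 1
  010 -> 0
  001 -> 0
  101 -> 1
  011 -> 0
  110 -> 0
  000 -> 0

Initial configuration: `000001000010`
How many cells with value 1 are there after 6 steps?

000000100001
000000010000
000000001000
000000000100
000000000010
000000000001
count of 1: 1

1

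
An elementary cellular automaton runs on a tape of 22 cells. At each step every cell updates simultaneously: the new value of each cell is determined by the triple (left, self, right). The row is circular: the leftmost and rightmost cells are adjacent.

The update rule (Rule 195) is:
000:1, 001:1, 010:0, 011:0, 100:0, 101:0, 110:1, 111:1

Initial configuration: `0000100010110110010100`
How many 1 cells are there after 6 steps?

1111001100010010100001
1111010101100100001110
0111000000101001110110
1011011111000010110010
0001001111011100010100
1110010111001101100001
count of 1: 12

12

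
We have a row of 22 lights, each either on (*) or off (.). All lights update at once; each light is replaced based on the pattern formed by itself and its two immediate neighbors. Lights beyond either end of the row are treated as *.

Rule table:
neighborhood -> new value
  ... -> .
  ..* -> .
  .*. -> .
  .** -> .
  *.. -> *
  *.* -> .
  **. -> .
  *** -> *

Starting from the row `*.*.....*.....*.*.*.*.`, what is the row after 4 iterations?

...*.....*............
*...*.....*...........
.*...*.....*..........
..*...*.....*.........

..*...*.....*.........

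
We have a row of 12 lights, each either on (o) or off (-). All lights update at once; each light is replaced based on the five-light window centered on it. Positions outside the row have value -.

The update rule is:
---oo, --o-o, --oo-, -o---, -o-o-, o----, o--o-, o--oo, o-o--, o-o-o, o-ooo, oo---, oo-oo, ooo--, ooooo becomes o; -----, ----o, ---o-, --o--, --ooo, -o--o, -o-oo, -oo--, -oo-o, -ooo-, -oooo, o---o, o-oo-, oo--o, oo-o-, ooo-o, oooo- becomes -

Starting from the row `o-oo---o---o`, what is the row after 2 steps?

o---o---o---
-o---o---oo-

-o---o---oo-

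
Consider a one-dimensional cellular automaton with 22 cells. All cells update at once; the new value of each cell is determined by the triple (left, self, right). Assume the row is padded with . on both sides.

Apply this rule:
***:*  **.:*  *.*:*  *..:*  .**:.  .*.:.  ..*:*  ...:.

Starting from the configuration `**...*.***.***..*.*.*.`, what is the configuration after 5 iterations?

.**.*.*.***.****.*.*.*
*.**.*.*.***.****.*.*.
.*.**.*.*.***.****.*.*
*.*.**.*.*.***.****.*.
.*.*.**.*.*.***.****.*

.*.*.**.*.*.***.****.*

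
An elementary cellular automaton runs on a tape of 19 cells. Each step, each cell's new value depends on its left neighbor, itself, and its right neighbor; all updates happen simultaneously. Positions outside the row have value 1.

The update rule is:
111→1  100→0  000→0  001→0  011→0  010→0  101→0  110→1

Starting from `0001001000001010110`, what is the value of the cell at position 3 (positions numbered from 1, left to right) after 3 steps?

0

0000000000000000010
0000000000000000000
0000000000000000000
position 3 holds 0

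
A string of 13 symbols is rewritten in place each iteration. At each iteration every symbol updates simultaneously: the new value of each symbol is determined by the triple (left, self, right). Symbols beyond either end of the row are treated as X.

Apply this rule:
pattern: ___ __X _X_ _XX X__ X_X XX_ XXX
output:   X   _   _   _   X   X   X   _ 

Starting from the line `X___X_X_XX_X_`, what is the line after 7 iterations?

XX_XX__XX__X_

XXX__X_X_XX_X
__XX__X_X_XX_
X__XX__X_X_XX
XX__XX__X_X__
_XX__XX__X_X_
X_XX__XX__X_X
XX_XX__XX__X_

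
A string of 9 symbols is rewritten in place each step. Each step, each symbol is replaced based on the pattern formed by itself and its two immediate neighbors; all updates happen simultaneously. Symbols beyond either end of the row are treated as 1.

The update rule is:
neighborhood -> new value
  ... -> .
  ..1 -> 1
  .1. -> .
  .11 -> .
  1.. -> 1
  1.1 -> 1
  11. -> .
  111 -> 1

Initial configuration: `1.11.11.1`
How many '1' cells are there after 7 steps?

3

step 1: .1..1..1.
step 2: 1.11.11.1  (repeats step 0; period 2)
step 7: .1..1..1.
count of 1: 3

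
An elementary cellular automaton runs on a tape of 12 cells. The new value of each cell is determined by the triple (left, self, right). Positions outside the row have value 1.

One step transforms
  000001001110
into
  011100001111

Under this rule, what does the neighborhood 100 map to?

0

At position 0 the neighborhood is 100; the next row has 0 there.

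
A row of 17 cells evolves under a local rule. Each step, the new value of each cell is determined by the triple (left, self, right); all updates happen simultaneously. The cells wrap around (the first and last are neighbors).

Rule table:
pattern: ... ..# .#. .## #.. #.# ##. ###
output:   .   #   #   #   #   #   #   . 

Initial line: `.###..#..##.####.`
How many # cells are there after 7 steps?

step 1: ##.##########..##
step 2: .###........####.
step 3: ##.##......##..##
step 4: .#####....######.
step 5: ##...##..##....##
step 6: .##.########..##.
step 7: #####......######
count of #: 11

11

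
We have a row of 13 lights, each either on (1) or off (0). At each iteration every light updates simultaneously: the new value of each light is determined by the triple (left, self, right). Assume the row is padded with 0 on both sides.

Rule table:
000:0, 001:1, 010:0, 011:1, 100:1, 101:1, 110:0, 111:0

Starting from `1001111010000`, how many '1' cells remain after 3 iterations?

7

iteration 1: 0111000101000
iteration 2: 1100101010100
iteration 3: 1011010101010
count of 1: 7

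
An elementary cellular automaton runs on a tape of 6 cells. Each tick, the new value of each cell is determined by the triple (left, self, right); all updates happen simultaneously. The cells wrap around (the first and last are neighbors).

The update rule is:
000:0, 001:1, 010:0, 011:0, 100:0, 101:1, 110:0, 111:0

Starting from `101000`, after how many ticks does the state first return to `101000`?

010001
100010
000101
001010
010100
101000

6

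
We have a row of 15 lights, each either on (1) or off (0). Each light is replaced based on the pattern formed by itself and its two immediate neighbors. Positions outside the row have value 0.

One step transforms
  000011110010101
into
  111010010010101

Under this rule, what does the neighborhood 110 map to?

At position 7 the neighborhood is 110; the next row has 1 there.

1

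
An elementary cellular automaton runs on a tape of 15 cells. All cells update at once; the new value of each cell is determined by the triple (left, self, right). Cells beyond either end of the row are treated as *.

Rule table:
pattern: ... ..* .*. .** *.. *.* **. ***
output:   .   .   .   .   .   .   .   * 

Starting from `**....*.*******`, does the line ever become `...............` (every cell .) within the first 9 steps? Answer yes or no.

step 1: *........******
step 2: ..........*****
step 3: ...........****
step 4: ............***
step 5: .............**
step 6: ..............*
step 7: ...............
all cells are . at step 7

yes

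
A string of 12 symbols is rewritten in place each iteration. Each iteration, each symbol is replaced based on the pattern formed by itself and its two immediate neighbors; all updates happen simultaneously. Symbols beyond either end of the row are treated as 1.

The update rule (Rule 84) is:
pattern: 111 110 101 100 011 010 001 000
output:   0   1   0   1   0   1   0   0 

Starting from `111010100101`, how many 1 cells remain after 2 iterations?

001010110100
101010010110
count of 1: 6

6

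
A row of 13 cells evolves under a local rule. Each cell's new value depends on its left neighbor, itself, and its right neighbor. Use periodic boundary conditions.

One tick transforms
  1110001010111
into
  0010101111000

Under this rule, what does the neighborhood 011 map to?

At position 10 the neighborhood is 011; the next row has 0 there.

0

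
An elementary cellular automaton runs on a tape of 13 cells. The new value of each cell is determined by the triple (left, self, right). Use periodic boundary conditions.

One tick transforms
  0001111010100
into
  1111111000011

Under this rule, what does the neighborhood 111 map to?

At position 4 the neighborhood is 111; the next row has 1 there.

1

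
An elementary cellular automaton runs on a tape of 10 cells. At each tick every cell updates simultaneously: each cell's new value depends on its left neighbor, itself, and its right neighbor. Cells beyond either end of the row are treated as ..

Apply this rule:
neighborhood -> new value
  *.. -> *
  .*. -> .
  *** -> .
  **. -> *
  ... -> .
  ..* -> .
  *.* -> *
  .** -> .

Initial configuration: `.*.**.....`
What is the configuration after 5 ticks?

..*.**....
...*.**...
....*.**..
.....*.**.
......*.**

......*.**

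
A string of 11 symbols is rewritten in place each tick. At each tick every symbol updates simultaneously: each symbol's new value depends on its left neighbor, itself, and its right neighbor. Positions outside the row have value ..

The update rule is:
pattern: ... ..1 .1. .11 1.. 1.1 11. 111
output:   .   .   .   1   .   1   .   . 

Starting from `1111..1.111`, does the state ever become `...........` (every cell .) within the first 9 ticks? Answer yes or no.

tick 1: 1......11..
tick 2: .......1...
tick 3: ...........
all cells are . at tick 3

yes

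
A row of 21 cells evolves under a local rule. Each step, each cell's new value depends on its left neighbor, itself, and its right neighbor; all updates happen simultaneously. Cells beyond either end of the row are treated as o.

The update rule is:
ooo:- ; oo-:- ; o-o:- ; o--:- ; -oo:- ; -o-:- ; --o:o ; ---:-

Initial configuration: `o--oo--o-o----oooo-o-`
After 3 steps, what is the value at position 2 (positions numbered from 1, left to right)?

-

--o---o------o-------
-o---o------o-------o
----o------o-------o-
position 2 holds -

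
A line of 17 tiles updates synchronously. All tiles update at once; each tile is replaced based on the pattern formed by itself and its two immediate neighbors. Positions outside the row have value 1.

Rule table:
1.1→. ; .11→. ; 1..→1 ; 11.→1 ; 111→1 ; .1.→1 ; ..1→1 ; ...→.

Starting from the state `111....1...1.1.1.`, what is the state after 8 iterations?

1111111111.1.1.1.

1111..111.11.1.1.
111111.11..1.1.1.
111111..1111.1.1.
11111111.111.1.1.
11111111..11.1.1.
1111111111.1.1.1.
1111111111.1.1.1.  (fixed point — unchanged through iteration 8)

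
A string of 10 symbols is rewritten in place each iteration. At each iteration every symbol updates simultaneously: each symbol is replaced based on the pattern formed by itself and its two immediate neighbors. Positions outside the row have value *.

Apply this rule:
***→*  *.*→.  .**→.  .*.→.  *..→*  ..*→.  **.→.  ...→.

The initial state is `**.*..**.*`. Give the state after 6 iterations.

..*..*....

iteration 1: *...*.....
iteration 2: .*...*....
iteration 3: ..*...*...
iteration 4: *..*...*..
iteration 5: .*..*...*.
iteration 6: ..*..*....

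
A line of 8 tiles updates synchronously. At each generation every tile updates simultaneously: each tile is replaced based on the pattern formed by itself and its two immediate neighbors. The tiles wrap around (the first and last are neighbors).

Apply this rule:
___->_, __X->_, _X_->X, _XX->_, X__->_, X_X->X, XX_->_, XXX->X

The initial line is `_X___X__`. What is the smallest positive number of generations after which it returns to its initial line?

_X___X__

1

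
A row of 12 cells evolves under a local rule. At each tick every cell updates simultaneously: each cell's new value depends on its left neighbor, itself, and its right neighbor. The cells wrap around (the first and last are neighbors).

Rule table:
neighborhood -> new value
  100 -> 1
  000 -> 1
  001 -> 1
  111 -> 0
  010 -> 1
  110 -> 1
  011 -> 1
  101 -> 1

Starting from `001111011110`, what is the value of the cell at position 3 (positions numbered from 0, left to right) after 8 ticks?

111001110011
001111011110  (repeats tick 0; period 2)
tick 8: 001111011110
position 3 holds 1

1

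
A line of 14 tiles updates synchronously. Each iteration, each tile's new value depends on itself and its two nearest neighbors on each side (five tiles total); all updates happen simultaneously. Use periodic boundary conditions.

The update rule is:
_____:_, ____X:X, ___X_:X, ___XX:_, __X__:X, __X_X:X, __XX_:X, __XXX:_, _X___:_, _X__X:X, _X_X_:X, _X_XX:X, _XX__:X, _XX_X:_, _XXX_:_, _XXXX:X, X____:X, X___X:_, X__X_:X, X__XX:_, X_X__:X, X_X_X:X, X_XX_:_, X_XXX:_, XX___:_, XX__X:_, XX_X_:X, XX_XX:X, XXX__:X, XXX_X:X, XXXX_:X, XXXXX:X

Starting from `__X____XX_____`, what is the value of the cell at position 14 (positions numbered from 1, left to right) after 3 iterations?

XXX_XX_XX_X___
__XX__X__XX___
X_XX_XXX_XX_X_
position 14 holds _

_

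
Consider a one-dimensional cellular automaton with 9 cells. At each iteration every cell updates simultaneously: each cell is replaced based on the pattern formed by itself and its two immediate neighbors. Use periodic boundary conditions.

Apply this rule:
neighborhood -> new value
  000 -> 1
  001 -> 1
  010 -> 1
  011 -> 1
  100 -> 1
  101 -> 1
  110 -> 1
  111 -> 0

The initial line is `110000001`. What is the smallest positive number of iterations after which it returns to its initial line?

2

iteration 1: 011111111
iteration 2: 110000001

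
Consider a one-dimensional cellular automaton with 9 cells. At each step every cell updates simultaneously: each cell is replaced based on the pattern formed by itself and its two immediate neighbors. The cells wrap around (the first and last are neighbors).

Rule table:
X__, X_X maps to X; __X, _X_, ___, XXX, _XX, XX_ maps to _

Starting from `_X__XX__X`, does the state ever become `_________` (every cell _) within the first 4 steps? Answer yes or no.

no

step 1: X_X___X__
step 2: _X_X___X_
step 3: __X_X___X
step 4: X__X_X___
step 4 is X__X_X___, still not uniform _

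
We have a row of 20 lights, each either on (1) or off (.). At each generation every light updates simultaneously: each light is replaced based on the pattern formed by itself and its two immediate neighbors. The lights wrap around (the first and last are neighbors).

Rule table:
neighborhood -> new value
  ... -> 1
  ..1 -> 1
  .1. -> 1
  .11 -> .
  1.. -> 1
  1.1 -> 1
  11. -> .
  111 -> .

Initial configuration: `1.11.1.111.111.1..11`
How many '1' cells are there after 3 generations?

.1..111...1...1111..
1111...1111111....11
....111.......1111..
count of 1: 7

7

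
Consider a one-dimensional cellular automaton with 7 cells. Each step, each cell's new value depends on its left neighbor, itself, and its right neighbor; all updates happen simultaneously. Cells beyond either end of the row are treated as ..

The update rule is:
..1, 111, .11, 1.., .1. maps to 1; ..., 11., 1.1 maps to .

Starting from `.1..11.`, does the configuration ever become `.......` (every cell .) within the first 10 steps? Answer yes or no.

11111.1
1111..1
111.111
11..11.
1.111.1
1.11..1
1.1.111
1.1.11.
1.1.1.1
1.1.1.1
step 10 is 1.1.1.1, still not uniform .

no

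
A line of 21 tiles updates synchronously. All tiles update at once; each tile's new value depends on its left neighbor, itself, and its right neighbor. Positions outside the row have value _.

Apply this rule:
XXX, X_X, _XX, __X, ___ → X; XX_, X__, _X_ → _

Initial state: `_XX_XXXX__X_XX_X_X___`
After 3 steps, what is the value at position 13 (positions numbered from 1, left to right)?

XX_XXXX__X_XX_X_X__XX
X_XXXX__X_XX_X_X__XX_
_XXXX__X_XX_X_X__XX__
position 13 holds X

X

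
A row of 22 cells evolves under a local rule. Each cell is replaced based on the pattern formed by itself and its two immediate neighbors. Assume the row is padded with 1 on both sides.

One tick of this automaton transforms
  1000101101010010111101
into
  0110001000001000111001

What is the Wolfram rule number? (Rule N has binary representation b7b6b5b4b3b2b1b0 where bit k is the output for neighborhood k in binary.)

153

position 17: 111 → 1  (bit 7 = 1)
position 0: 110 → 0  (bit 6 = 0)
position 5: 101 → 0  (bit 5 = 0)
position 1: 100 → 1  (bit 4 = 1)
position 6: 011 → 1  (bit 3 = 1)
position 4: 010 → 0  (bit 2 = 0)
position 3: 001 → 0  (bit 1 = 0)
position 2: 000 → 1  (bit 0 = 1)
bits b7..b0 = 10011001 = 153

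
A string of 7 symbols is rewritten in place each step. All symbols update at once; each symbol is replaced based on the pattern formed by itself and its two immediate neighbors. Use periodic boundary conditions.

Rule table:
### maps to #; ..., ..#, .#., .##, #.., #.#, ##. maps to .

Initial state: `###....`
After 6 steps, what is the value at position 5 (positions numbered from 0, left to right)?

.

step 1: .#.....
step 2: .......
step 3: .......  (fixed point — unchanged through step 6)
position 5 holds .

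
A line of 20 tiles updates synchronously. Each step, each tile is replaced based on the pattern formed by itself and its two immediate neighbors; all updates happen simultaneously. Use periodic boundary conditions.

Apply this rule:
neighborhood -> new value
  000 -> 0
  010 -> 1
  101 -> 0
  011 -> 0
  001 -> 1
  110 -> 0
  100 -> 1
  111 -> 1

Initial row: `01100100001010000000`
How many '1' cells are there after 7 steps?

9

10011110011011000000
11101101100000100001
11000000010001110010
00100000111010101110
01110001010010100101
00101011011110111101
11101000001100011001
count of 1: 9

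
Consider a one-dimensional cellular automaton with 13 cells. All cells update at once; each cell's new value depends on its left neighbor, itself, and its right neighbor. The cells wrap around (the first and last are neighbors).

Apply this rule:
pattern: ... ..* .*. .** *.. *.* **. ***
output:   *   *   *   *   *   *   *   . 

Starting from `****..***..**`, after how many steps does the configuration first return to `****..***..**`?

...****.****.
****..***..**

2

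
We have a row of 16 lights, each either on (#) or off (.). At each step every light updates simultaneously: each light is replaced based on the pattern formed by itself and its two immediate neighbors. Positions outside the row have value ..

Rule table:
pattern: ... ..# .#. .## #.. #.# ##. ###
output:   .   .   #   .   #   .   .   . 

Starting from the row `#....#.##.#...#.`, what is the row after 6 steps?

......#..##.....

step 1: ##...#....##..##
step 2: ..#..##.....#...
step 3: ..##...#....##..
step 4: ....#..##.....#.
step 5: ....##...#....##
step 6: ......#..##.....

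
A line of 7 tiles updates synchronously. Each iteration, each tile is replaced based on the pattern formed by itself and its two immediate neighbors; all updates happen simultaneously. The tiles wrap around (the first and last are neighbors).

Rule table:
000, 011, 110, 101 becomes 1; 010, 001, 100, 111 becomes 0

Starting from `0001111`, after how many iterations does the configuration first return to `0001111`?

14

iteration 1: 0101001
iteration 2: 1010000
iteration 3: 0100110
iteration 4: 0000110
iteration 5: 1110110
iteration 6: 1011111
iteration 7: 1110000
iteration 8: 1010110
iteration 9: 0101111
iteration 10: 1011001
iteration 11: 1111001
iteration 12: 0001001
iteration 13: 0100000
iteration 14: 0001111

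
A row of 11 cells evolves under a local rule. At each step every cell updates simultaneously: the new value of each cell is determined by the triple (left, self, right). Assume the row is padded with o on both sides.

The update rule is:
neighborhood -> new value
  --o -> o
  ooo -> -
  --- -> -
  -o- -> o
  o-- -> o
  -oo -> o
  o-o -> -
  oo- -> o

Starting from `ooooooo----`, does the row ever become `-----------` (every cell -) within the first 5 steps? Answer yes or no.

step 1: ------oo--o
step 2: o----oooooo
step 3: oo--oo-----
step 4: -oooooo---o
step 5: -o----oo-oo
step 5 is -o----oo-oo, still not uniform -

no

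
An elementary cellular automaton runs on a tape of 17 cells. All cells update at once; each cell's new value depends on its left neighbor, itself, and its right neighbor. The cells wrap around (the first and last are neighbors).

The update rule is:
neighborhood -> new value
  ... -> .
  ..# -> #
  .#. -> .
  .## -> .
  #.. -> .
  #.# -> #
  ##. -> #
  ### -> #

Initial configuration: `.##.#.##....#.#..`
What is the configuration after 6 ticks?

.#.#..#.#...#.#.#

#.##.#.#...#.#...
.#.##.#...#.#...#
#.#.##...#.#...#.
.#.#.#..#.#...#.#
#.#.#..#.#...#.#.
.#.#..#.#...#.#.#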